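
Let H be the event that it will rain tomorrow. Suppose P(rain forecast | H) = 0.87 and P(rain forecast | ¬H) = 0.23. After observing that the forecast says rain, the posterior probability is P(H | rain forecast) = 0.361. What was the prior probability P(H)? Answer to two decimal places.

Bayes' rule in odds form gives O(H|E) = O(H)·[P(E|H)/P(E|¬H)], hence O(H) = O(H|E)/LR.
Posterior odds = 0.361/(1−0.361) = 0.5649. LR = 0.87/0.23 = 3.7826.
Prior odds = 0.5649/3.7826 = 0.1493, so P(H) = 0.1493/(1+0.1493) ≈ 0.13.

P(H) = 0.13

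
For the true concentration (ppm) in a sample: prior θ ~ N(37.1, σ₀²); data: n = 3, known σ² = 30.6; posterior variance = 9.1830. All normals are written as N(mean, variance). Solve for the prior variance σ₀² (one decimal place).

σ₀² = 92.1

Posterior precision equals prior precision plus data precision: 1/σ_n² = 1/σ₀² + n/σ².
So 1/σ₀² = 1/9.1830 − 3/30.6 = 0.108897 − 0.098039 = 0.010858.
Hence σ₀² = 1/0.010858 ≈ 92.1.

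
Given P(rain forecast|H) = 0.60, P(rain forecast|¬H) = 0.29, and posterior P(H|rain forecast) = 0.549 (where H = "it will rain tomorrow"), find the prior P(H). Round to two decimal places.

Bayes' rule in odds form gives O(H|E) = O(H)·[P(E|H)/P(E|¬H)], hence O(H) = O(H|E)/LR.
Posterior odds = 0.549/(1−0.549) = 1.2173. LR = 0.60/0.29 = 2.0690.
Prior odds = 1.2173/2.0690 = 0.5884, so P(H) = 0.5884/(1+0.5884) ≈ 0.37.

P(H) = 0.37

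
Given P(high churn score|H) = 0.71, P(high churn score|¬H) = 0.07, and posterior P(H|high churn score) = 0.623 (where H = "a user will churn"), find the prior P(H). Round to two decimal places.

Bayes' rule in odds form gives O(H|E) = O(H)·[P(E|H)/P(E|¬H)], hence O(H) = O(H|E)/LR.
Posterior odds = 0.623/(1−0.623) = 1.6525. LR = 0.71/0.07 = 10.1429.
Prior odds = 1.6525/10.1429 = 0.1629, so P(H) = 0.1629/(1+0.1629) ≈ 0.14.

P(H) = 0.14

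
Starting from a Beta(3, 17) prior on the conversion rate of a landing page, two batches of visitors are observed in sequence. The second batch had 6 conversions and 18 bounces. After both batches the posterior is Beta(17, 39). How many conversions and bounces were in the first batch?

8 conversions and 4 bounces

Because Beta–binomial updating is additive in the counts, the combined data contributed (α_post−α_prior, β_post−β_prior) successes and failures.
Total across both batches: 17−3=14 conversions, 39−17=22 bounces.
Subtract the second batch: 14−6=8 conversions and 22−18=4 bounces.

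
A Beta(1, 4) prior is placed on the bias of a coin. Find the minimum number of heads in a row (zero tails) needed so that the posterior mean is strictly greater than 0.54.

After k heads and 0 tails the posterior is Beta(1+k, 4), with mean (1+k)/(1+4+k).
Set (1+k)/(5+k) > 0.54 and solve: k > (0.54·5 − 1)/(1 − 0.54) = 3.696.
The smallest integer exceeding 3.696 is 4.

k = 4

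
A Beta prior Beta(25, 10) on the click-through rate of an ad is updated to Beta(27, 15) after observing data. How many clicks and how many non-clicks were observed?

Under Beta–binomial conjugacy the posterior parameters are (α+s, β+f).
So s = 27 − 25 = 2 and f = 15 − 10 = 5.

2 clicks and 5 non-clicks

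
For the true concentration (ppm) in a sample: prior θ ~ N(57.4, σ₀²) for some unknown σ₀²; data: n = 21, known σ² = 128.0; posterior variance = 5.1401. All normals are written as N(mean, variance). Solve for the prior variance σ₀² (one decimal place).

σ₀² = 32.8

For the Normal–Normal model with known σ², precisions add: τ_n = τ₀ + n/σ².
So 1/σ₀² = 1/5.1401 − 21/128.0 = 0.194549 − 0.164062 = 0.030487.
Hence σ₀² = 1/0.030487 ≈ 32.8.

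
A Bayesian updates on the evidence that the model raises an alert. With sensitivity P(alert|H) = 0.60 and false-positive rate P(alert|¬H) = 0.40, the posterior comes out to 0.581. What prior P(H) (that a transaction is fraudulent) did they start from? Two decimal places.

Bayes' rule in odds form gives O(H|E) = O(H)·[P(E|H)/P(E|¬H)], hence O(H) = O(H|E)/LR.
Posterior odds = 0.581/(1−0.581) = 1.3866. LR = 0.60/0.40 = 1.5000.
Prior odds = 1.3866/1.5000 = 0.9244, so P(H) = 0.9244/(1+0.9244) ≈ 0.48.

P(H) = 0.48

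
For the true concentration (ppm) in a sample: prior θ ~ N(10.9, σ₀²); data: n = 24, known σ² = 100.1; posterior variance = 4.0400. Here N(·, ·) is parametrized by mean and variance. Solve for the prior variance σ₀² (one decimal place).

Posterior precision equals prior precision plus data precision: 1/σ_n² = 1/σ₀² + n/σ².
So 1/σ₀² = 1/4.0400 − 24/100.1 = 0.247525 − 0.239760 = 0.007765.
Hence σ₀² = 1/0.007765 ≈ 128.8.

σ₀² = 128.8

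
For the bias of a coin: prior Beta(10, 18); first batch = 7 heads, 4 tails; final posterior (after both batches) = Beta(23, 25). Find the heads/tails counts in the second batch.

6 heads and 3 tails

Sequential conjugate updates are equivalent to a single update on the pooled data, so total successes = posterior α − prior α and total failures = posterior β − prior β.
Total across both batches: 23−10=13 heads, 25−18=7 tails.
Subtract the first batch: 13−7=6 heads and 7−4=3 tails.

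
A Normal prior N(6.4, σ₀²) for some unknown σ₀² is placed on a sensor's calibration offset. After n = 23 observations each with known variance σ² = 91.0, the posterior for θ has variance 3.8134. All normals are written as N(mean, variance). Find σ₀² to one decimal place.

Posterior precision equals prior precision plus data precision: 1/σ_n² = 1/σ₀² + n/σ².
So 1/σ₀² = 1/3.8134 − 23/91.0 = 0.262233 − 0.252747 = 0.009486.
Hence σ₀² = 1/0.009486 ≈ 105.4.

σ₀² = 105.4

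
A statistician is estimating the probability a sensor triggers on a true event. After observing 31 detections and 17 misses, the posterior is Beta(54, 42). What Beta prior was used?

Beta is conjugate to the binomial likelihood: posterior = Beta(a+s, b+f).
So a = 54 − 31 = 23 and b = 42 − 17 = 25.

Beta(23, 25)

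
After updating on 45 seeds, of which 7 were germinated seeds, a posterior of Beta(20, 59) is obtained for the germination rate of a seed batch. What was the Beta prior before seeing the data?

Beta(13, 21)

A Beta(α, β) prior with s successes and f failures in binomial data gives a Beta(α+s, β+f) posterior.
So α = 20 − 7 = 13 and β = 59 − 38 = 21.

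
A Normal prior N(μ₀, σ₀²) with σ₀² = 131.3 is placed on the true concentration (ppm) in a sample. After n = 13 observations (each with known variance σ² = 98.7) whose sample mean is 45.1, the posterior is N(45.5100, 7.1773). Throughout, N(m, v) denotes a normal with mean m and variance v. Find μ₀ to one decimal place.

μ₀ = 52.6

With known observation variance, the Normal–Normal posterior has precision τ_n = τ₀ + n/σ² and mean μ_n = (τ₀μ₀ + (n/σ²)x̄)/τ_n.
Here τ₀ = 1/131.3 = 0.007616 and τ_data = 13/98.7 = 0.131712, so τ_n = 0.139328.
Rearranging for μ₀: μ₀ = (μ_n·τ_n − τ_data·x̄)/τ₀ = (45.5100·0.139328 − 0.131712·45.1) / 0.007616 = 0.400606/0.007616 ≈ 52.6.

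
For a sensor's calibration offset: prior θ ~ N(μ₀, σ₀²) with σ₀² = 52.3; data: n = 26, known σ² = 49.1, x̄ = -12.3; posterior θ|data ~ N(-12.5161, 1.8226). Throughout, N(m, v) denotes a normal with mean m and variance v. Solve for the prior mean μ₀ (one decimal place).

μ₀ = -18.5

The posterior mean is a precision-weighted average: μ_n = (τ₀μ₀ + τ_data·x̄)/(τ₀+τ_data), with τ₀=1/σ₀² and τ_data=n/σ².
Here τ₀ = 1/52.3 = 0.019120 and τ_data = 26/49.1 = 0.529532, so τ_n = 0.548652.
Rearranging for μ₀: μ₀ = (μ_n·τ_n − τ_data·x̄)/τ₀ = (-12.5161·0.548652 − 0.529532·-12.3) / 0.019120 = -0.353740/0.019120 ≈ -18.5.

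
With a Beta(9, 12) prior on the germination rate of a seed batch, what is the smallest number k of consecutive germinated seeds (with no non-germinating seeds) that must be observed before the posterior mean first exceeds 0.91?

After k germinated seeds and 0 non-germinating seeds the posterior is Beta(9+k, 12), with mean (9+k)/(9+12+k).
Set (9+k)/(21+k) > 0.91 and solve: k > (0.91·21 − 9)/(1 − 0.91) = 112.333.
The smallest integer exceeding 112.333 is 113, and checking k=113: (122)/(134) = 0.9104 > 0.91.

k = 113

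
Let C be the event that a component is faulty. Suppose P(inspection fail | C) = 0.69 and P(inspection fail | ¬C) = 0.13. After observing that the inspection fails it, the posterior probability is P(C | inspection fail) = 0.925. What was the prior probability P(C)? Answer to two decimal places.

P(C) = 0.70

Bayes' rule in odds form gives O(C|E) = O(C)·[P(E|C)/P(E|¬C)], hence O(C) = O(C|E)/LR.
Posterior odds = 0.925/(1−0.925) = 12.3333. LR = 0.69/0.13 = 5.3077.
Prior odds = 12.3333/5.3077 = 2.3237, so P(C) = 2.3237/(1+2.3237) ≈ 0.70.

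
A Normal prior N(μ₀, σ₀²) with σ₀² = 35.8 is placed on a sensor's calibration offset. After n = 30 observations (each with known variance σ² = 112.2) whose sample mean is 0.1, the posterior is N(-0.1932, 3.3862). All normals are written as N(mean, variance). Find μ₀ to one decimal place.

μ₀ = -3.0

With known observation variance, the Normal–Normal posterior has precision τ_n = τ₀ + n/σ² and mean μ_n = (τ₀μ₀ + (n/σ²)x̄)/τ_n.
Here τ₀ = 1/35.8 = 0.027933 and τ_data = 30/112.2 = 0.267380, so τ_n = 0.295313.
Rearranging for μ₀: μ₀ = (μ_n·τ_n − τ_data·x̄)/τ₀ = (-0.1932·0.295313 − 0.267380·0.1) / 0.027933 = -0.083792/0.027933 ≈ -3.0.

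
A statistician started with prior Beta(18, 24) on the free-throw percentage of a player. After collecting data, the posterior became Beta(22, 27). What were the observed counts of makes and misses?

Beta is conjugate to the binomial likelihood: posterior = Beta(a+s, b+f).
So s = 22 − 18 = 4 and f = 27 − 24 = 3.

4 makes and 3 misses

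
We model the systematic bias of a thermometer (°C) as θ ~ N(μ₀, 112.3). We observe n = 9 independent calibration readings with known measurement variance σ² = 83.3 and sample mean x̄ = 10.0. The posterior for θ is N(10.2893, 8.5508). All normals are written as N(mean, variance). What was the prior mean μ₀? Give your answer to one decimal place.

The posterior mean is a precision-weighted average: μ_n = (τ₀μ₀ + τ_data·x̄)/(τ₀+τ_data), with τ₀=1/σ₀² and τ_data=n/σ².
Here τ₀ = 1/112.3 = 0.008905 and τ_data = 9/83.3 = 0.108043, so τ_n = 0.116948.
Rearranging for μ₀: μ₀ = (μ_n·τ_n − τ_data·x̄)/τ₀ = (10.2893·0.116948 − 0.108043·10.0) / 0.008905 = 0.122883/0.008905 ≈ 13.8.

μ₀ = 13.8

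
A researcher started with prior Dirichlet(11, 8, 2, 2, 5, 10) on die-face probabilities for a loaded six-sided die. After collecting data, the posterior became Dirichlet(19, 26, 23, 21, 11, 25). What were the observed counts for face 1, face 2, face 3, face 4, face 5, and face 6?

counts (8, 18, 21, 19, 6, 15)

For a Dirichlet(α) prior with multinomial counts c, the posterior is Dirichlet(α + c) componentwise.
Counts are posterior − prior componentwise: 19−11=8, 26−8=18, 23−2=21, 21−2=19, 11−5=6, 25−10=15.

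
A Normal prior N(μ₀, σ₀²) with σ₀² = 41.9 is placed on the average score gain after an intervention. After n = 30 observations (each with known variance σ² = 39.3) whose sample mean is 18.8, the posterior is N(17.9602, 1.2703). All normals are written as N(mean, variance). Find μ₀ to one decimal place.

μ₀ = -8.9

With known observation variance, the Normal–Normal posterior has precision τ_n = τ₀ + n/σ² and mean μ_n = (τ₀μ₀ + (n/σ²)x̄)/τ_n.
Here τ₀ = 1/41.9 = 0.023866 and τ_data = 30/39.3 = 0.763359, so τ_n = 0.787225.
Rearranging for μ₀: μ₀ = (μ_n·τ_n − τ_data·x̄)/τ₀ = (17.9602·0.787225 − 0.763359·18.8) / 0.023866 = -0.212431/0.023866 ≈ -8.9.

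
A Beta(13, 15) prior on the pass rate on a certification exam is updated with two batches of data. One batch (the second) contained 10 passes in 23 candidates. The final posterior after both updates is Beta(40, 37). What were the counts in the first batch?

Because Beta–binomial updating is additive in the counts, the combined data contributed (α_post−α_prior, β_post−β_prior) successes and failures.
Total across both batches: 40−13=27 passes, 37−15=22 failures.
Subtract the second batch: 27−10=17 passes and 22−13=9 failures.

17 passes and 9 failures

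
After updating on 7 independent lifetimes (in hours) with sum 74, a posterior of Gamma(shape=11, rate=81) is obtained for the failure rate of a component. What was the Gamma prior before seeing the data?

Gamma(shape=4, rate=7)

For an exponential likelihood with a Gamma(α, β) prior on the rate, n observations with total T give posterior Gamma(α+n, β+T).
So α = 11 − 7 = 4 and β = 81 − 74 = 7.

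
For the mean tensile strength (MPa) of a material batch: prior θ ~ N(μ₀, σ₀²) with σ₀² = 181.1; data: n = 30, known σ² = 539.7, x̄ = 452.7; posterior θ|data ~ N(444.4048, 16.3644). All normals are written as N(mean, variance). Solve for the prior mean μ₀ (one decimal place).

With known observation variance, the Normal–Normal posterior has precision τ_n = τ₀ + n/σ² and mean μ_n = (τ₀μ₀ + (n/σ²)x̄)/τ_n.
Here τ₀ = 1/181.1 = 0.005522 and τ_data = 30/539.7 = 0.055586, so τ_n = 0.061108.
Rearranging for μ₀: μ₀ = (μ_n·τ_n − τ_data·x̄)/τ₀ = (444.4048·0.061108 − 0.055586·452.7) / 0.005522 = 1.992906/0.005522 ≈ 360.9.

μ₀ = 360.9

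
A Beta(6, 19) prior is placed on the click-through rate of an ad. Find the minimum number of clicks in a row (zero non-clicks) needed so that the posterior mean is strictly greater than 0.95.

After k clicks and 0 non-clicks the posterior is Beta(6+k, 19), with mean (6+k)/(6+19+k).
Set (6+k)/(25+k) > 0.95 and solve: k > (0.95·25 − 6)/(1 − 0.95) = 355.000.
The smallest integer exceeding 355.000 is 356.

k = 356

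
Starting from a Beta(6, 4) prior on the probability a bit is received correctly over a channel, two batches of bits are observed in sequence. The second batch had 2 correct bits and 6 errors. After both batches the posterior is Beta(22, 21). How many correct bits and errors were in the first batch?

14 correct bits and 11 errors

Because Beta–binomial updating is additive in the counts, the combined data contributed (α_post−α_prior, β_post−β_prior) successes and failures.
Total across both batches: 22−6=16 correct bits, 21−4=17 errors.
Subtract the second batch: 16−2=14 correct bits and 17−6=11 errors.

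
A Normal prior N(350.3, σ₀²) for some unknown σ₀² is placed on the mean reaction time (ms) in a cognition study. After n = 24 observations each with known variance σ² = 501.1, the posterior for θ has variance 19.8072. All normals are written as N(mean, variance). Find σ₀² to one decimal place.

Posterior precision equals prior precision plus data precision: 1/σ_n² = 1/σ₀² + n/σ².
So 1/σ₀² = 1/19.8072 − 24/501.1 = 0.050487 − 0.047895 = 0.002592.
Hence σ₀² = 1/0.002592 ≈ 385.8.

σ₀² = 385.8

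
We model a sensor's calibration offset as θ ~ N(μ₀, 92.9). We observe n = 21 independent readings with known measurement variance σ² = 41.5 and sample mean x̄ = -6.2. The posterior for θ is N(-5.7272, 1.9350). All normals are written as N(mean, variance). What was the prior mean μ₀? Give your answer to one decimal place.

With known observation variance, the Normal–Normal posterior has precision τ_n = τ₀ + n/σ² and mean μ_n = (τ₀μ₀ + (n/σ²)x̄)/τ_n.
Here τ₀ = 1/92.9 = 0.010764 and τ_data = 21/41.5 = 0.506024, so τ_n = 0.516788.
Rearranging for μ₀: μ₀ = (μ_n·τ_n − τ_data·x̄)/τ₀ = (-5.7272·0.516788 − 0.506024·-6.2) / 0.010764 = 0.177601/0.010764 ≈ 16.5.

μ₀ = 16.5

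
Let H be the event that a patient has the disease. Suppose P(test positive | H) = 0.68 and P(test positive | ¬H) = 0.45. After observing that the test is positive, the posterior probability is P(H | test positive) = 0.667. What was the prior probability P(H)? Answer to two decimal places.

P(H) = 0.57

In odds form, posterior odds = prior odds × likelihood ratio, so prior odds = posterior odds ÷ LR.
Posterior odds = 0.667/(1−0.667) = 2.0030. LR = 0.68/0.45 = 1.5111.
Prior odds = 2.0030/1.5111 = 1.3255, so P(H) = 1.3255/(1+1.3255) ≈ 0.57.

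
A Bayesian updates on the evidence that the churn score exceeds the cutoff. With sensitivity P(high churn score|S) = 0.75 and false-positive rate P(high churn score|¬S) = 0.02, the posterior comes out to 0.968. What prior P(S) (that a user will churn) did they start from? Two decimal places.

Bayes' rule in odds form gives O(S|E) = O(S)·[P(E|S)/P(E|¬S)], hence O(S) = O(S|E)/LR.
Posterior odds = 0.968/(1−0.968) = 30.2500. LR = 0.75/0.02 = 37.5000.
Prior odds = 30.2500/37.5000 = 0.8067, so P(S) = 0.8067/(1+0.8067) ≈ 0.45.

P(S) = 0.45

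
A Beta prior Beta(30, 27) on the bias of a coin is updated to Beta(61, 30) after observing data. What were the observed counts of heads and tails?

31 heads and 3 tails

Beta is conjugate to the binomial likelihood: posterior = Beta(a+s, b+f).
So s = 61 − 30 = 31 and f = 30 − 27 = 3.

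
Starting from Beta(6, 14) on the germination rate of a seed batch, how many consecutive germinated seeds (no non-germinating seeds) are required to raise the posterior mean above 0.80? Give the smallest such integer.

k = 51

After k germinated seeds and 0 non-germinating seeds the posterior is Beta(6+k, 14), with mean (6+k)/(6+14+k).
Set (6+k)/(20+k) > 0.80 and solve: k > (0.80·20 − 6)/(1 − 0.80) = 50.000.
The smallest integer exceeding 50.000 is 51.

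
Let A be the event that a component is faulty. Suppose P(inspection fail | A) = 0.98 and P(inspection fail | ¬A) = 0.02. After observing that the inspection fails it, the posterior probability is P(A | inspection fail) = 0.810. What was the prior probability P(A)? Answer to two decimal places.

Bayes' rule in odds form gives O(A|E) = O(A)·[P(E|A)/P(E|¬A)], hence O(A) = O(A|E)/LR.
Posterior odds = 0.810/(1−0.810) = 4.2632. LR = 0.98/0.02 = 49.0000.
Prior odds = 4.2632/49.0000 = 0.0870, so P(A) = 0.0870/(1+0.0870) ≈ 0.08.

P(A) = 0.08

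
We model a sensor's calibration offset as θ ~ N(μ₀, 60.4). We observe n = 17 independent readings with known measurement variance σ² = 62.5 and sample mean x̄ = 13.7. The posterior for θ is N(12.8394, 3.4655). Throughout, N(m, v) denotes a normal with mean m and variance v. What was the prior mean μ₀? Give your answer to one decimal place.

μ₀ = -1.3

The posterior mean is a precision-weighted average: μ_n = (τ₀μ₀ + τ_data·x̄)/(τ₀+τ_data), with τ₀=1/σ₀² and τ_data=n/σ².
Here τ₀ = 1/60.4 = 0.016556 and τ_data = 17/62.5 = 0.272000, so τ_n = 0.288556.
Rearranging for μ₀: μ₀ = (μ_n·τ_n − τ_data·x̄)/τ₀ = (12.8394·0.288556 − 0.272000·13.7) / 0.016556 = -0.021514/0.016556 ≈ -1.3.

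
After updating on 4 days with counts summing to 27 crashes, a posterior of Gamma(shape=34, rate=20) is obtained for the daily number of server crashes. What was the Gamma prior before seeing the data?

Gamma(shape=7, rate=16)

A Gamma(α, β) prior (rate parametrization) on a Poisson rate with n observations summing to S gives posterior Gamma(α+S, β+n).
So α = 34 − 27 = 7 and β = 20 − 4 = 16.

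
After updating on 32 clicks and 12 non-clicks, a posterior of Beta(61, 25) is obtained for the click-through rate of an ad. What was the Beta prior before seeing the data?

Under Beta–binomial conjugacy the posterior parameters are (α+s, β+f).
Subtract the data counts: 61−32=29, 25−12=13.

Beta(29, 13)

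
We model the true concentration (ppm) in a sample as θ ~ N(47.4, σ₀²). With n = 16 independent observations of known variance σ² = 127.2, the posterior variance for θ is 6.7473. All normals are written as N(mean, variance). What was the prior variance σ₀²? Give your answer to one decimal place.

σ₀² = 44.6

For the Normal–Normal model with known σ², precisions add: τ_n = τ₀ + n/σ².
So 1/σ₀² = 1/6.7473 − 16/127.2 = 0.148207 − 0.125786 = 0.022421.
Hence σ₀² = 1/0.022421 ≈ 44.6.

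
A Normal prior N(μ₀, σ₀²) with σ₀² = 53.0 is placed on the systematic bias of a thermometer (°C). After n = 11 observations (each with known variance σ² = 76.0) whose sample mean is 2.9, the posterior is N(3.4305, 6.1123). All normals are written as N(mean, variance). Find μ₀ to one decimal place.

μ₀ = 7.5

With known observation variance, the Normal–Normal posterior has precision τ_n = τ₀ + n/σ² and mean μ_n = (τ₀μ₀ + (n/σ²)x̄)/τ_n.
Here τ₀ = 1/53.0 = 0.018868 and τ_data = 11/76.0 = 0.144737, so τ_n = 0.163605.
Rearranging for μ₀: μ₀ = (μ_n·τ_n − τ_data·x̄)/τ₀ = (3.4305·0.163605 − 0.144737·2.9) / 0.018868 = 0.141510/0.018868 ≈ 7.5.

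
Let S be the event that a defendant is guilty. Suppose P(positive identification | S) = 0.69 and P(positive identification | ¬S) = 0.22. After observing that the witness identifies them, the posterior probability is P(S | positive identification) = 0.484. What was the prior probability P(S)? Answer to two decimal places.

Bayes' rule in odds form gives O(S|E) = O(S)·[P(E|S)/P(E|¬S)], hence O(S) = O(S|E)/LR.
Posterior odds = 0.484/(1−0.484) = 0.9380. LR = 0.69/0.22 = 3.1364.
Prior odds = 0.9380/3.1364 = 0.2991, so P(S) = 0.2991/(1+0.2991) ≈ 0.23.

P(S) = 0.23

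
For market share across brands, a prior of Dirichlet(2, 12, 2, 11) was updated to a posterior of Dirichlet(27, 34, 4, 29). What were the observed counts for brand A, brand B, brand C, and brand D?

For a Dirichlet(α) prior with multinomial counts c, the posterior is Dirichlet(α + c) componentwise.
Counts are posterior − prior componentwise: 27−2=25, 34−12=22, 4−2=2, 29−11=18.

counts (25, 22, 2, 18)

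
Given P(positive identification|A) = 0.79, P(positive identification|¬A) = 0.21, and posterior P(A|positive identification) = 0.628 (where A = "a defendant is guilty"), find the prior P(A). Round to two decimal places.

In odds form, posterior odds = prior odds × likelihood ratio, so prior odds = posterior odds ÷ LR.
Posterior odds = 0.628/(1−0.628) = 1.6882. LR = 0.79/0.21 = 3.7619.
Prior odds = 1.6882/3.7619 = 0.4488, so P(A) = 0.4488/(1+0.4488) ≈ 0.31.

P(A) = 0.31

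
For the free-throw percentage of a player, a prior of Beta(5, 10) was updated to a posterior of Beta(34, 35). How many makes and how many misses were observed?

29 makes and 25 misses

Beta is conjugate to the binomial likelihood: posterior = Beta(a+s, b+f).
So s = 34 − 5 = 29 and f = 35 − 10 = 25.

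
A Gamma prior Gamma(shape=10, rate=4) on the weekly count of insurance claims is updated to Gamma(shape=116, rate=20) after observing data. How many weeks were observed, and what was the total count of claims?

Gamma–Poisson conjugacy: posterior shape = α + Σxᵢ, posterior rate = β + n.
Matching: Σxᵢ = 116 − 10 = 106 and n = 20 − 4 = 16.

n = 16 weeks with total 106 claims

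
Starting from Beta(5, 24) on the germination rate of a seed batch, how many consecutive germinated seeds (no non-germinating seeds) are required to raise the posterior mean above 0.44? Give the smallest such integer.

k = 14

After k germinated seeds and 0 non-germinating seeds the posterior is Beta(5+k, 24), with mean (5+k)/(5+24+k).
Set (5+k)/(29+k) > 0.44 and solve: k > (0.44·29 − 5)/(1 − 0.44) = 13.857.
The smallest integer exceeding 13.857 is 14.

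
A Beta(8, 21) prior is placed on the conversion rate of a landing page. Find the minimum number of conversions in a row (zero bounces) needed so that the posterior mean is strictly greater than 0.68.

After k conversions and 0 bounces the posterior is Beta(8+k, 21), with mean (8+k)/(8+21+k).
Set (8+k)/(29+k) > 0.68 and solve: k > (0.68·29 − 8)/(1 − 0.68) = 36.625.
The smallest integer exceeding 36.625 is 37, and checking k=37: (45)/(66) = 0.6818 > 0.68.

k = 37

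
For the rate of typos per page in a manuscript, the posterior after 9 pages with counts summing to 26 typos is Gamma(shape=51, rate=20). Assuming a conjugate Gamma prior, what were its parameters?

Gamma–Poisson conjugacy: posterior shape = α + Σxᵢ, posterior rate = β + n.
So α = 51 − 26 = 25 and β = 20 − 9 = 11.

Gamma(shape=25, rate=11)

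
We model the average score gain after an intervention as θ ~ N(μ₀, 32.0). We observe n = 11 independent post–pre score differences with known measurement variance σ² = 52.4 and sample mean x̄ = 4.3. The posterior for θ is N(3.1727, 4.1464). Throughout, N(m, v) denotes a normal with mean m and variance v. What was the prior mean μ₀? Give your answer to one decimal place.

The posterior mean is a precision-weighted average: μ_n = (τ₀μ₀ + τ_data·x̄)/(τ₀+τ_data), with τ₀=1/σ₀² and τ_data=n/σ².
Here τ₀ = 1/32.0 = 0.031250 and τ_data = 11/52.4 = 0.209924, so τ_n = 0.241174.
Rearranging for μ₀: μ₀ = (μ_n·τ_n − τ_data·x̄)/τ₀ = (3.1727·0.241174 − 0.209924·4.3) / 0.031250 = -0.137500/0.031250 ≈ -4.4.

μ₀ = -4.4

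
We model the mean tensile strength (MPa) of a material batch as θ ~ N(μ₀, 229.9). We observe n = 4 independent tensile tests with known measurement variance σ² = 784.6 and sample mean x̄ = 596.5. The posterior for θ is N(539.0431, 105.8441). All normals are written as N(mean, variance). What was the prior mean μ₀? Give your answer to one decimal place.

The posterior mean is a precision-weighted average: μ_n = (τ₀μ₀ + τ_data·x̄)/(τ₀+τ_data), with τ₀=1/σ₀² and τ_data=n/σ².
Here τ₀ = 1/229.9 = 0.004350 and τ_data = 4/784.6 = 0.005098, so τ_n = 0.009448.
Rearranging for μ₀: μ₀ = (μ_n·τ_n − τ_data·x̄)/τ₀ = (539.0431·0.009448 − 0.005098·596.5) / 0.004350 = 2.051922/0.004350 ≈ 471.7.

μ₀ = 471.7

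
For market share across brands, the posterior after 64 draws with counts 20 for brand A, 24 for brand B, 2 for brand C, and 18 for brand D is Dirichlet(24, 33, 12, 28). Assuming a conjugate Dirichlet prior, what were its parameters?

For a Dirichlet(α) prior with multinomial counts c, the posterior is Dirichlet(α + c) componentwise.
Subtract each count from the matching posterior parameter: 24−20=4, 33−24=9, 12−2=10, 28−18=10.

Dirichlet(4, 9, 10, 10)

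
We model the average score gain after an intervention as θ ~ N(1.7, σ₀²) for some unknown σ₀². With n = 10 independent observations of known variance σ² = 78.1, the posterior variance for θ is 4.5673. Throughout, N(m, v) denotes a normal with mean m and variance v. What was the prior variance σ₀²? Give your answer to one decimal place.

For the Normal–Normal model with known σ², precisions add: τ_n = τ₀ + n/σ².
So 1/σ₀² = 1/4.5673 − 10/78.1 = 0.218948 − 0.128041 = 0.090907.
Hence σ₀² = 1/0.090907 ≈ 11.0.

σ₀² = 11.0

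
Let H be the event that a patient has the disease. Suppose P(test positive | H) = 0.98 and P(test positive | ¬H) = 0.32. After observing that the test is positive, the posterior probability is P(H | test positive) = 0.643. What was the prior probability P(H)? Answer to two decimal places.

P(H) = 0.37

Bayes' rule in odds form gives O(H|E) = O(H)·[P(E|H)/P(E|¬H)], hence O(H) = O(H|E)/LR.
Posterior odds = 0.643/(1−0.643) = 1.8011. LR = 0.98/0.32 = 3.0625.
Prior odds = 1.8011/3.0625 = 0.5881, so P(H) = 0.5881/(1+0.5881) ≈ 0.37.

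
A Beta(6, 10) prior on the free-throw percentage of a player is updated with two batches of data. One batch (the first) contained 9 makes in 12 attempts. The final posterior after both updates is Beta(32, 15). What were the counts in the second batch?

17 makes and 2 misses

Because Beta–binomial updating is additive in the counts, the combined data contributed (α_post−α_prior, β_post−β_prior) successes and failures.
Total across both batches: 32−6=26 makes, 15−10=5 misses.
Subtract the first batch: 26−9=17 makes and 5−3=2 misses.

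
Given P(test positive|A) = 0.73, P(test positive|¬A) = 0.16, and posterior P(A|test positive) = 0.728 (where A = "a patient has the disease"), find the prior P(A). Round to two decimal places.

Bayes' rule in odds form gives O(A|E) = O(A)·[P(E|A)/P(E|¬A)], hence O(A) = O(A|E)/LR.
Posterior odds = 0.728/(1−0.728) = 2.6765. LR = 0.73/0.16 = 4.5625.
Prior odds = 2.6765/4.5625 = 0.5866, so P(A) = 0.5866/(1+0.5866) ≈ 0.37.

P(A) = 0.37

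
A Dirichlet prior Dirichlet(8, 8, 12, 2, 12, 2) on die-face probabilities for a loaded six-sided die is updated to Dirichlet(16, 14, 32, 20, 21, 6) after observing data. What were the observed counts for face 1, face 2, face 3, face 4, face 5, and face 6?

For a Dirichlet(α) prior with multinomial counts c, the posterior is Dirichlet(α + c) componentwise.
Counts are posterior − prior componentwise: 16−8=8, 14−8=6, 32−12=20, 20−2=18, 21−12=9, 6−2=4.

counts (8, 6, 20, 18, 9, 4)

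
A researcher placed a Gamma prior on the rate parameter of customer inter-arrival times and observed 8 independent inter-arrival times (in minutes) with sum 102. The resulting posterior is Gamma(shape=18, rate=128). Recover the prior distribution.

Gamma(shape=10, rate=26)

Gamma–exponential conjugacy: posterior shape = α + n, posterior rate = β + Σtᵢ.
So α = 18 − 8 = 10 and β = 128 − 102 = 26.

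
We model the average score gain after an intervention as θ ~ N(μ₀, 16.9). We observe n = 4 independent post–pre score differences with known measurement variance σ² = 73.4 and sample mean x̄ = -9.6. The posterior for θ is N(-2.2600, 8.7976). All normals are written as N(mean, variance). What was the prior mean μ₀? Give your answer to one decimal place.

The posterior mean is a precision-weighted average: μ_n = (τ₀μ₀ + τ_data·x̄)/(τ₀+τ_data), with τ₀=1/σ₀² and τ_data=n/σ².
Here τ₀ = 1/16.9 = 0.059172 and τ_data = 4/73.4 = 0.054496, so τ_n = 0.113668.
Rearranging for μ₀: μ₀ = (μ_n·τ_n − τ_data·x̄)/τ₀ = (-2.2600·0.113668 − 0.054496·-9.6) / 0.059172 = 0.266272/0.059172 ≈ 4.5.

μ₀ = 4.5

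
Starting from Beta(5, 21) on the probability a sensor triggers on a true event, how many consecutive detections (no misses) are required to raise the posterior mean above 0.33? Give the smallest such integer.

After k detections and 0 misses the posterior is Beta(5+k, 21), with mean (5+k)/(5+21+k).
Set (5+k)/(26+k) > 0.33 and solve: k > (0.33·26 − 5)/(1 − 0.33) = 5.343.
The smallest integer exceeding 5.343 is 6, and checking k=6: (11)/(32) = 0.3438 > 0.33.

k = 6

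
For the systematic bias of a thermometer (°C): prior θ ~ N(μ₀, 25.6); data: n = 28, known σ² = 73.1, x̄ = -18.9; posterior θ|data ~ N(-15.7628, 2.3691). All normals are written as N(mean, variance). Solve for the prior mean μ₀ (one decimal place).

μ₀ = 15.0

The posterior mean is a precision-weighted average: μ_n = (τ₀μ₀ + τ_data·x̄)/(τ₀+τ_data), with τ₀=1/σ₀² and τ_data=n/σ².
Here τ₀ = 1/25.6 = 0.039062 and τ_data = 28/73.1 = 0.383037, so τ_n = 0.422099.
Rearranging for μ₀: μ₀ = (μ_n·τ_n − τ_data·x̄)/τ₀ = (-15.7628·0.422099 − 0.383037·-18.9) / 0.039062 = 0.585937/0.039062 ≈ 15.0.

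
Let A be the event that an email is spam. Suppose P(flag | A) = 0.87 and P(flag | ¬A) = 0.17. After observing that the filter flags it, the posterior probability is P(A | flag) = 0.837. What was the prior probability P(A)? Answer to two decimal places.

Bayes' rule in odds form gives O(A|E) = O(A)·[P(E|A)/P(E|¬A)], hence O(A) = O(A|E)/LR.
Posterior odds = 0.837/(1−0.837) = 5.1350. LR = 0.87/0.17 = 5.1176.
Prior odds = 5.1350/5.1176 = 1.0034, so P(A) = 1.0034/(1+1.0034) ≈ 0.50.

P(A) = 0.50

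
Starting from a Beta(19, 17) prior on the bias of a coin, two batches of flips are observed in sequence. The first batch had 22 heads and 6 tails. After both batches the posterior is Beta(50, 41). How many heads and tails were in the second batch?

9 heads and 18 tails

Sequential conjugate updates are equivalent to a single update on the pooled data, so total successes = posterior α − prior α and total failures = posterior β − prior β.
Total across both batches: 50−19=31 heads, 41−17=24 tails.
Subtract the first batch: 31−22=9 heads and 24−6=18 tails.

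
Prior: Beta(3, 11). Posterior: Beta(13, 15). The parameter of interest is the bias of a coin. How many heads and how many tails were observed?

Beta is conjugate to the binomial likelihood: posterior = Beta(α+s, β+f).
Match parameters: s=13−3=10, f=15−11=4.

10 heads and 4 tails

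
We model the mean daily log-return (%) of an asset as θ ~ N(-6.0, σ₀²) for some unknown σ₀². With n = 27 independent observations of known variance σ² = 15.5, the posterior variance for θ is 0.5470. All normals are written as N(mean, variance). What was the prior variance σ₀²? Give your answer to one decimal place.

For the Normal–Normal model with known σ², precisions add: τ_n = τ₀ + n/σ².
So 1/σ₀² = 1/0.5470 − 27/15.5 = 1.828154 − 1.741935 = 0.086219.
Hence σ₀² = 1/0.086219 ≈ 11.6.

σ₀² = 11.6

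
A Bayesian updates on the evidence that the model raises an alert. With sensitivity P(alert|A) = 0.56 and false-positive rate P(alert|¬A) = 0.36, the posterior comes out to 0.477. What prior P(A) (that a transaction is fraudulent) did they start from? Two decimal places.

P(A) = 0.37

In odds form, posterior odds = prior odds × likelihood ratio, so prior odds = posterior odds ÷ LR.
Posterior odds = 0.477/(1−0.477) = 0.9120. LR = 0.56/0.36 = 1.5556.
Prior odds = 0.9120/1.5556 = 0.5863, so P(A) = 0.5863/(1+0.5863) ≈ 0.37.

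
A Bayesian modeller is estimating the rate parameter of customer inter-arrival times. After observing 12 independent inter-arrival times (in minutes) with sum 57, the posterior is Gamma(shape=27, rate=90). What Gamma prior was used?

Gamma(shape=15, rate=33)

For an exponential likelihood with a Gamma(α, β) prior on the rate, n observations with total T give posterior Gamma(α+n, β+T).
So α = 27 − 12 = 15 and β = 90 − 57 = 33.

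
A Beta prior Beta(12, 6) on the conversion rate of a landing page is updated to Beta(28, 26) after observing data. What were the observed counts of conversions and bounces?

Beta is conjugate to the binomial likelihood: posterior = Beta(a+s, b+f).
Match parameters: s=28−12=16, f=26−6=20.

16 conversions and 20 bounces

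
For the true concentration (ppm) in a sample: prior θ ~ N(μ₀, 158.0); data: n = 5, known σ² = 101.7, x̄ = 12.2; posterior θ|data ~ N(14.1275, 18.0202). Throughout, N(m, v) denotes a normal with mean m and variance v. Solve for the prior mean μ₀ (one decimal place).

With known observation variance, the Normal–Normal posterior has precision τ_n = τ₀ + n/σ² and mean μ_n = (τ₀μ₀ + (n/σ²)x̄)/τ_n.
Here τ₀ = 1/158.0 = 0.006329 and τ_data = 5/101.7 = 0.049164, so τ_n = 0.055493.
Rearranging for μ₀: μ₀ = (μ_n·τ_n − τ_data·x̄)/τ₀ = (14.1275·0.055493 − 0.049164·12.2) / 0.006329 = 0.184177/0.006329 ≈ 29.1.

μ₀ = 29.1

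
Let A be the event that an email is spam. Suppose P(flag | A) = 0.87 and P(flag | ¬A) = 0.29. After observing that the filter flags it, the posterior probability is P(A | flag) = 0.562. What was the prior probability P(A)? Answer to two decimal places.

P(A) = 0.30

Bayes' rule in odds form gives O(A|E) = O(A)·[P(E|A)/P(E|¬A)], hence O(A) = O(A|E)/LR.
Posterior odds = 0.562/(1−0.562) = 1.2831. LR = 0.87/0.29 = 3.0000.
Prior odds = 1.2831/3.0000 = 0.4277, so P(A) = 0.4277/(1+0.4277) ≈ 0.30.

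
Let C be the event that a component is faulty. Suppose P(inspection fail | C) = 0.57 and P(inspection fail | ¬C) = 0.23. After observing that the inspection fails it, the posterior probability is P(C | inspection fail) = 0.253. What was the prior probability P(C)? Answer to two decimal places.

P(C) = 0.12

Bayes' rule in odds form gives O(C|E) = O(C)·[P(E|C)/P(E|¬C)], hence O(C) = O(C|E)/LR.
Posterior odds = 0.253/(1−0.253) = 0.3387. LR = 0.57/0.23 = 2.4783.
Prior odds = 0.3387/2.4783 = 0.1367, so P(C) = 0.1367/(1+0.1367) ≈ 0.12.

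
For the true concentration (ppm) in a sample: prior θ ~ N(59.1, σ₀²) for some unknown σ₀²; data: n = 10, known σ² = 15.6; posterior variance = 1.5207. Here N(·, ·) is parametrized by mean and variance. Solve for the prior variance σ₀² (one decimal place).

For the Normal–Normal model with known σ², precisions add: τ_n = τ₀ + n/σ².
So 1/σ₀² = 1/1.5207 − 10/15.6 = 0.657592 − 0.641026 = 0.016566.
Hence σ₀² = 1/0.016566 ≈ 60.4.

σ₀² = 60.4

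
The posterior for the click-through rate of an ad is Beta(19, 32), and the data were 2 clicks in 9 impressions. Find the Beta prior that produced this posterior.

Beta is conjugate to the binomial likelihood: posterior = Beta(a+s, b+f).
So a = 19 − 2 = 17 and b = 32 − 7 = 25.

Beta(17, 25)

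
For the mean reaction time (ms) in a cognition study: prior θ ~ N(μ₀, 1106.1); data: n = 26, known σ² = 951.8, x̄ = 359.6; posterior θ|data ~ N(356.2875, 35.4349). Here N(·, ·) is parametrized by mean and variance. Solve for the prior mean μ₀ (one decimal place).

With known observation variance, the Normal–Normal posterior has precision τ_n = τ₀ + n/σ² and mean μ_n = (τ₀μ₀ + (n/σ²)x̄)/τ_n.
Here τ₀ = 1/1106.1 = 0.000904 and τ_data = 26/951.8 = 0.027317, so τ_n = 0.028221.
Rearranging for μ₀: μ₀ = (μ_n·τ_n − τ_data·x̄)/τ₀ = (356.2875·0.028221 − 0.027317·359.6) / 0.000904 = 0.231596/0.000904 ≈ 256.2.

μ₀ = 256.2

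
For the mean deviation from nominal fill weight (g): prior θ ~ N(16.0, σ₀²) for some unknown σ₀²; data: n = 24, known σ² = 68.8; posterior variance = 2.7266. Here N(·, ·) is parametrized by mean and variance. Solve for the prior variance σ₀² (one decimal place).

Posterior precision equals prior precision plus data precision: 1/σ_n² = 1/σ₀² + n/σ².
So 1/σ₀² = 1/2.7266 − 24/68.8 = 0.366757 − 0.348837 = 0.017920.
Hence σ₀² = 1/0.017920 ≈ 55.8.

σ₀² = 55.8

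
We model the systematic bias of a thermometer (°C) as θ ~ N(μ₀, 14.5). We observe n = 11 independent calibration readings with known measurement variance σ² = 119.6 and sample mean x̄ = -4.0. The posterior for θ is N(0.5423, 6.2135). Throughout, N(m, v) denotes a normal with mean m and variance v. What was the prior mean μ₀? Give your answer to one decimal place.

μ₀ = 6.6

With known observation variance, the Normal–Normal posterior has precision τ_n = τ₀ + n/σ² and mean μ_n = (τ₀μ₀ + (n/σ²)x̄)/τ_n.
Here τ₀ = 1/14.5 = 0.068966 and τ_data = 11/119.6 = 0.091973, so τ_n = 0.160939.
Rearranging for μ₀: μ₀ = (μ_n·τ_n − τ_data·x̄)/τ₀ = (0.5423·0.160939 − 0.091973·-4.0) / 0.068966 = 0.455169/0.068966 ≈ 6.6.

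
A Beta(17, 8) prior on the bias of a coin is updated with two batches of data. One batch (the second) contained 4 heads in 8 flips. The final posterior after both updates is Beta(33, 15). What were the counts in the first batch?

12 heads and 3 tails

Because Beta–binomial updating is additive in the counts, the combined data contributed (α_post−α_prior, β_post−β_prior) successes and failures.
Total across both batches: 33−17=16 heads, 15−8=7 tails.
Subtract the second batch: 16−4=12 heads and 7−4=3 tails.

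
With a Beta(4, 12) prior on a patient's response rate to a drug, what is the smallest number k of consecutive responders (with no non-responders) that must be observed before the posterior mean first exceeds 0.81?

After k responders and 0 non-responders the posterior is Beta(4+k, 12), with mean (4+k)/(4+12+k).
Set (4+k)/(16+k) > 0.81 and solve: k > (0.81·16 − 4)/(1 − 0.81) = 47.158.
The smallest integer exceeding 47.158 is 48.

k = 48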